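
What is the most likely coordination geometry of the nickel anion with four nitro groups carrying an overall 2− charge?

square planar

Each nitro (N-bound nitrite) is −1; balancing the −2 overall charge requires Ni(II).
Group 10 minus oxidation state 2 gives a d⁸ configuration.
With 4 monodentate ligands the coordination number is 4.
Nitro (N-bound nitrite) is a strong-field ligand (high in the spectrochemical series).
A 3d d⁸ ion with strong-field ligands gains enough CFSE to favour square planar over tetrahedral.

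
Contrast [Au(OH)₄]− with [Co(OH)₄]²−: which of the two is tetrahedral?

[Co(OH)₄]²−

For [Au(OH)₄]−: Each hydroxide is −1; balancing the −1 overall charge requires Au(III). Group 11 minus oxidation state 3 gives a d⁸ configuration. A 5d d⁸ ion has a large crystal-field splitting; square planar leaves the high-energy d_{x²−y²} orbital empty and maximises CFSE. → square planar.
For [Co(OH)₄]²−: Ligand charges: each hydroxide is −1. With an overall charge of −2 the cobalt centre must be in the +2 oxidation state. Co sits in group 9, so the d-electron count is 9 − 2 = 7. For a high-spin 3d d⁷ ion with weak-field ligands the small Δₜ gives little square-planar CFSE advantage, so four ligands adopt the sterically favoured tetrahedral geometry. → tetrahedral.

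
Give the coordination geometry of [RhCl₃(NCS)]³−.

square planar

Ligand charges: each chloride is −1; each isothiocyanate is −1. With an overall charge of −3 the rhodium centre must be in the +1 oxidation state.
Group 9 minus oxidation state 1 gives a d⁸ configuration.
With 4 monodentate ligands the coordination number is 4.
A 4d d⁸ ion has a large crystal-field splitting; square planar leaves the high-energy d_{x²−y²} orbital empty and maximises CFSE.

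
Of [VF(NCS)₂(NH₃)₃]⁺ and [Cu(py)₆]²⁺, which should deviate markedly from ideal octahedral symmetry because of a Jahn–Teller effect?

[Cu(py)₆]²⁺

[VF(NCS)₂(NH₃)₃]⁺: Ligand charges: each fluoride is −1; each isothiocyanate is −1; ammonia is neutral. With an overall charge of +1 the vanadium centre must be in the +4 oxidation state. Group 5 minus oxidation state 4 gives a d¹ configuration. The d¹ configuration leaves the e_g set evenly filled (or empty) — no strong Jahn–Teller driving force.
[Cu(py)₆]²⁺: Summing ligand charges against the +2 overall charge gives an oxidation state of +2 for copper. Cu sits in group 11, so the d-electron count is 11 − 2 = 9. The t₂g⁶e_g³ configuration has an unevenly filled e_g set; the Jahn–Teller theorem predicts a tetragonal distortion (typically axial elongation) to lift the degeneracy.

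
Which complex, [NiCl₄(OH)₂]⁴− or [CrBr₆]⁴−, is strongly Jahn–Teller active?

[NiCl₄(OH)₂]⁴−: Each chloride is −1; each hydroxide is −1; balancing the −4 overall charge requires Ni(II). Group 10 minus oxidation state 2 gives a d⁸ configuration. The d⁸ configuration leaves the e_g set evenly filled (or empty) — no strong Jahn–Teller driving force.
[CrBr₆]⁴−: Ligand charges: each bromide is −1. With an overall charge of −4 the chromium centre must be in the +2 oxidation state. Group 6 minus oxidation state 2 gives a d⁴ configuration. Bromide is a weak-field ligand for a first-row metal, so the complex is high-spin. The t₂g³e_g¹ (high-spin) configuration has an unevenly filled e_g set; the Jahn–Teller theorem predicts a tetragonal distortion (typically axial elongation) to lift the degeneracy.

[CrBr₆]⁴−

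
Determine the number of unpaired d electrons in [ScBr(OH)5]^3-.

Ligand charges: each bromide is −1; each hydroxide is −1. With an overall charge of −3 the scandium centre must be in the +3 oxidation state.
Sc sits in group 3, so the d-electron count is 3 − 3 = 0.
In an octahedral field the d⁰ configuration is t₂g⁰e_g⁰, giving 0 unpaired electrons.

0 unpaired electrons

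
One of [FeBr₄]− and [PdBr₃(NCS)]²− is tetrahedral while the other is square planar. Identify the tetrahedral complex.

For [FeBr₄]−: Each bromide is −1; balancing the −1 overall charge requires Fe(III). Iron is a group-8 element; Fe(III) is therefore d⁵. A high-spin d⁵ ion has zero CFSE in either geometry, so four ligands adopt the sterically favoured tetrahedral geometry. → tetrahedral.
For [PdBr₃(NCS)]²−: Summing ligand charges against the −2 overall charge gives an oxidation state of +2 for palladium. Pd sits in group 10, so the d-electron count is 10 − 2 = 8. A 4d d⁸ ion has a large crystal-field splitting; square planar leaves the high-energy d_{x²−y²} orbital empty and maximises CFSE. → square planar.

[FeBr₄]−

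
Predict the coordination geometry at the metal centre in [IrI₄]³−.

Summing ligand charges against the −3 overall charge gives an oxidation state of +1 for iridium.
Ir sits in group 9, so the d-electron count is 9 − 1 = 8.
Coordination number: 4.
A 5d d⁸ ion has a large crystal-field splitting; square planar leaves the high-energy d_{x²−y²} orbital empty and maximises CFSE.

square planar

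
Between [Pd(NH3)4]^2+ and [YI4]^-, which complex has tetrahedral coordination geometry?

For [Pd(NH3)4]^2+: Ligand charges: ammonia is neutral. With an overall charge of +2 the palladium centre must be in the +2 oxidation state. Pd sits in group 10, so the d-electron count is 10 − 2 = 8. A 4d d⁸ ion has a large crystal-field splitting; square planar leaves the high-energy d_{x²−y²} orbital empty and maximises CFSE. → square planar.
For [YI4]^-: Each iodide is −1; balancing the −1 overall charge requires Y(III). Y sits in group 3, so the d-electron count is 3 − 3 = 0. A d⁰ ion has no crystal-field stabilisation preference between square planar and tetrahedral, so four ligands adopt the sterically favoured tetrahedral geometry. → tetrahedral.

[YI4]^-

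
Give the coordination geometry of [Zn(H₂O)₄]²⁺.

Summing ligand charges against the +2 overall charge gives an oxidation state of +2 for zinc.
Zn sits in group 12, so the d-electron count is 12 − 2 = 10.
Coordination number: 4.
A d¹⁰ ion has no crystal-field stabilisation preference between square planar and tetrahedral, so four ligands adopt the sterically favoured tetrahedral geometry.

tetrahedral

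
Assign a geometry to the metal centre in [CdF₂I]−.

Each fluoride is −1; each iodide is −1; balancing the −1 overall charge requires Cd(II).
Group 12 minus oxidation state 2 gives a d¹⁰ configuration.
With 3 monodentate ligands the coordination number is 3.
Three ligands around a d¹⁰ centre minimise repulsion in a trigonal-planar arrangement.

trigonal planar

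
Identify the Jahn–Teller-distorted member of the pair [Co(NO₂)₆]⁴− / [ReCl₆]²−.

[Co(NO₂)₆]⁴−

[Co(NO₂)₆]⁴−: Each nitro (N-bound nitrite) is −1; balancing the −4 overall charge requires Co(II). Cobalt is a group-9 element; Co(II) is therefore d⁷. Nitro (N-bound nitrite) is a strong-field ligand (high in the spectrochemical series) for a first-row metal, so the complex is low-spin. The t₂g⁶e_g¹ (low-spin) configuration has an unevenly filled e_g set; the Jahn–Teller theorem predicts a tetragonal distortion (typically axial elongation) to lift the degeneracy.
[ReCl₆]²−: Each chloride is −1; balancing the −2 overall charge requires Re(IV). Rhenium is a group-7 element; Re(IV) is therefore d³. The d³ configuration leaves the e_g set evenly filled (or empty) — no strong Jahn–Teller driving force.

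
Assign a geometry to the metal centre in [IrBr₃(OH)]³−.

Summing ligand charges against the −3 overall charge gives an oxidation state of +1 for iridium.
Iridium is a group-9 element; Ir(I) is therefore d⁸.
With 4 monodentate ligands the coordination number is 4.
A 5d d⁸ ion has a large crystal-field splitting; square planar leaves the high-energy d_{x²−y²} orbital empty and maximises CFSE.

square planar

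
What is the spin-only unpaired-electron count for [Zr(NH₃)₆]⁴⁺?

Ligand charges: ammonia is neutral. With an overall charge of +4 the zirconium centre must be in the +4 oxidation state.
Zirconium is a group-4 element; Zr(IV) is therefore d⁰.
In an octahedral field the d⁰ configuration is t₂g⁰e_g⁰, giving 0 unpaired electrons.

0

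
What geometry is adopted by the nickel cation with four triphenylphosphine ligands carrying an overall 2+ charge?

Ligand charges: triphenylphosphine is neutral. With an overall charge of +2 the nickel centre must be in the +2 oxidation state.
Group 10 minus oxidation state 2 gives a d⁸ configuration.
Coordination number: 4.
Triphenylphosphine is a strong-field ligand (high in the spectrochemical series).
A 3d d⁸ ion with strong-field ligands gains enough CFSE to favour square planar over tetrahedral.

square planar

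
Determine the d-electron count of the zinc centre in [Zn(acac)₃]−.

Each acetylacetonate is −1; balancing the −1 overall charge requires Zn(II).
Zn sits in group 12, so the d-electron count is 12 − 2 = 10.

d10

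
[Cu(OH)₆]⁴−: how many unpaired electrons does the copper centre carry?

Summing ligand charges against the −4 overall charge gives an oxidation state of +2 for copper.
Copper is a group-11 element; Cu(II) is therefore d⁹.
In an octahedral field the d⁹ configuration is t₂g⁶e_g³ (only one arrangement possible), giving 1 unpaired electron.

1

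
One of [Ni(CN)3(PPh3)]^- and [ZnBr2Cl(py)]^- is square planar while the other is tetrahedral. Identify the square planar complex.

For [Ni(CN)3(PPh3)]^-: Each cyanide is −1; triphenylphosphine is neutral; balancing the −1 overall charge requires Ni(II). Group 10 minus oxidation state 2 gives a d⁸ configuration. Cyanide and triphenylphosphine are strong-field ligands (high in the spectrochemical series). A 3d d⁸ ion with strong-field ligands gains enough CFSE to favour square planar over tetrahedral. → square planar.
For [ZnBr2Cl(py)]^-: Summing ligand charges against the −1 overall charge gives an oxidation state of +2 for zinc. Zn sits in group 12, so the d-electron count is 12 − 2 = 10. A d¹⁰ ion has no crystal-field stabilisation preference between square planar and tetrahedral, so four ligands adopt the sterically favoured tetrahedral geometry. → tetrahedral.

[Ni(CN)3(PPh3)]^-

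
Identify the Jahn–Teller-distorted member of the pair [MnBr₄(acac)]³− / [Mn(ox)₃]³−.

[MnBr₄(acac)]³−: Ligand charges: each bromide is −1; each acetylacetonate is −1. With an overall charge of −3 the manganese centre must be in the +2 oxidation state. Group 7 minus oxidation state 2 gives a d⁵ configuration. Acetylacetonate and bromide are weak-field ligands for a first-row metal, so the complex is high-spin. The d⁵ configuration leaves the e_g set evenly filled (or empty) — no strong Jahn–Teller driving force.
[Mn(ox)₃]³−: Each oxalate is −2; balancing the −3 overall charge requires Mn(III). Mn sits in group 7, so the d-electron count is 7 − 3 = 4. Oxalate is a weak-field ligand for a first-row metal, so the complex is high-spin. The t₂g³e_g¹ (high-spin) configuration has an unevenly filled e_g set; the Jahn–Teller theorem predicts a tetragonal distortion (typically axial elongation) to lift the degeneracy.

[Mn(ox)₃]³−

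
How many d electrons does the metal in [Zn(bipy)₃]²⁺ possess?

2,2′-bipyridine is neutral; balancing the +2 overall charge requires Zn(II).
Zn sits in group 12, so the d-electron count is 12 − 2 = 10.

d¹⁰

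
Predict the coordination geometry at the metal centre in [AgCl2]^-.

linear

Ligand charges: each chloride is −1. With an overall charge of −1 the silver centre must be in the +1 oxidation state.
Ag sits in group 11, so the d-electron count is 11 − 1 = 10.
With 2 monodentate ligands the coordination number is 2.
A d¹⁰ ion with only two ligands adopts a linear arrangement (sp hybridisation; no CFSE preference).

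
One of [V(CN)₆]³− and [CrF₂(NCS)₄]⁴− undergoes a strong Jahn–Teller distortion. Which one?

[CrF₂(NCS)₄]⁴−

[V(CN)₆]³−: Summing ligand charges against the −3 overall charge gives an oxidation state of +3 for vanadium. Vanadium is a group-5 element; V(III) is therefore d². The d² configuration leaves the e_g set evenly filled (or empty) — no strong Jahn–Teller driving force.
[CrF₂(NCS)₄]⁴−: Ligand charges: each fluoride is −1; each isothiocyanate is −1. With an overall charge of −4 the chromium centre must be in the +2 oxidation state. Chromium is a group-6 element; Cr(II) is therefore d⁴. Fluoride and isothiocyanate are weak-field ligands for a first-row metal, so the complex is high-spin. The t₂g³e_g¹ (high-spin) configuration has an unevenly filled e_g set; the Jahn–Teller theorem predicts a tetragonal distortion (typically axial elongation) to lift the degeneracy.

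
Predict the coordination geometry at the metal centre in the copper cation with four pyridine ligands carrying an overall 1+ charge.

Ligand charges: pyridine is neutral. With an overall charge of +1 the copper centre must be in the +1 oxidation state.
Group 11 minus oxidation state 1 gives a d¹⁰ configuration.
With 4 monodentate ligands the coordination number is 4.
A d¹⁰ ion has no crystal-field stabilisation preference between square planar and tetrahedral, so four ligands adopt the sterically favoured tetrahedral geometry.

tetrahedral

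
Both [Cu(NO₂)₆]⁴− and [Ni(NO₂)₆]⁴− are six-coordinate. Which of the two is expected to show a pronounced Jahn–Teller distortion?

[Cu(NO₂)₆]⁴−: Summing ligand charges against the −4 overall charge gives an oxidation state of +2 for copper. Group 11 minus oxidation state 2 gives a d⁹ configuration. The t₂g⁶e_g³ configuration has an unevenly filled e_g set; the Jahn–Teller theorem predicts a tetragonal distortion (typically axial elongation) to lift the degeneracy.
[Ni(NO₂)₆]⁴−: Ligand charges: each nitro (N-bound nitrite) is −1. With an overall charge of −4 the nickel centre must be in the +2 oxidation state. Group 10 minus oxidation state 2 gives a d⁸ configuration. The d⁸ configuration leaves the e_g set evenly filled (or empty) — no strong Jahn–Teller driving force.

[Cu(NO₂)₆]⁴−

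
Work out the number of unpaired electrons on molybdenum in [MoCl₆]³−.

Each chloride is −1; balancing the −3 overall charge requires Mo(III).
Molybdenum is a group-6 element; Mo(III) is therefore d³.
In an octahedral field the d³ configuration is t₂g³e_g⁰ (only one arrangement possible), giving 3 unpaired electrons.

3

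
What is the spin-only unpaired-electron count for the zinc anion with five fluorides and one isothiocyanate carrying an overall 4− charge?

0

Summing ligand charges against the −4 overall charge gives an oxidation state of +2 for zinc.
Zinc is a group-12 element; Zn(II) is therefore d¹⁰.
In an octahedral field the d¹⁰ configuration is t₂g⁶e_g⁴, giving 0 unpaired electrons.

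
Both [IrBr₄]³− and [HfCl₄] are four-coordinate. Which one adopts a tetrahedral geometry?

For [IrBr₄]³−: Each bromide is −1; balancing the −3 overall charge requires Ir(I). Ir sits in group 9, so the d-electron count is 9 − 1 = 8. A 5d d⁸ ion has a large crystal-field splitting; square planar leaves the high-energy d_{x²−y²} orbital empty and maximises CFSE. → square planar.
For [HfCl₄]: Each chloride is −1; balancing the 0 overall charge requires Hf(IV). Hf sits in group 4, so the d-electron count is 4 − 4 = 0. A d⁰ ion has no crystal-field stabilisation preference between square planar and tetrahedral, so four ligands adopt the sterically favoured tetrahedral geometry. → tetrahedral.

[HfCl₄]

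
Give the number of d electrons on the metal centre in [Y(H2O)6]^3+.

Ligand charges: water is neutral. With an overall charge of +3 the yttrium centre must be in the +3 oxidation state.
Yttrium is a group-3 element; Y(III) is therefore d⁰.

d0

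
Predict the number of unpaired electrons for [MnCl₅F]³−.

4

Summing ligand charges against the −3 overall charge gives an oxidation state of +3 for manganese.
Group 7 minus oxidation state 3 gives a d⁴ configuration.
The spin state decides the count: Chloride and fluoride are weak-field ligands for a first-row metal, so the complex is high-spin.
An octahedral high-spin d⁴ ion is t₂g³e_g¹, giving 4 unpaired electrons.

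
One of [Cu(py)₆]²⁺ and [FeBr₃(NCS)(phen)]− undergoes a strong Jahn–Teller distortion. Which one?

[Cu(py)₆]²⁺: Pyridine is neutral; balancing the +2 overall charge requires Cu(II). Copper is a group-11 element; Cu(II) is therefore d⁹. The t₂g⁶e_g³ configuration has an unevenly filled e_g set; the Jahn–Teller theorem predicts a tetragonal distortion (typically axial elongation) to lift the degeneracy.
[FeBr₃(NCS)(phen)]−: Summing ligand charges against the −1 overall charge gives an oxidation state of +3 for iron. Group 8 minus oxidation state 3 gives a d⁵ configuration. Bromide and isothiocyanate are weak-field ligands for a first-row metal, so the complex is high-spin. The d⁵ configuration leaves the e_g set evenly filled (or empty) — no strong Jahn–Teller driving force.

[Cu(py)₆]²⁺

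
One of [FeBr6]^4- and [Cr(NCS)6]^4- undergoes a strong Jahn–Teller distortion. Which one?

[Cr(NCS)6]^4-

[FeBr6]^4-: Ligand charges: each bromide is −1. With an overall charge of −4 the iron centre must be in the +2 oxidation state. Fe sits in group 8, so the d-electron count is 8 − 2 = 6. Bromide is a weak-field ligand for a first-row metal, so the complex is high-spin. The d⁶ configuration leaves the e_g set evenly filled (or empty) — no strong Jahn–Teller driving force.
[Cr(NCS)6]^4-: Ligand charges: each isothiocyanate is −1. With an overall charge of −4 the chromium centre must be in the +2 oxidation state. Cr sits in group 6, so the d-electron count is 6 − 2 = 4. Isothiocyanate is a weak-field ligand for a first-row metal, so the complex is high-spin. The t₂g³e_g¹ (high-spin) configuration has an unevenly filled e_g set; the Jahn–Teller theorem predicts a tetragonal distortion (typically axial elongation) to lift the degeneracy.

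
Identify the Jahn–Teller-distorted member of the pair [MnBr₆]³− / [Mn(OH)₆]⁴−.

[MnBr₆]³−

[MnBr₆]³−: Ligand charges: each bromide is −1. With an overall charge of −3 the manganese centre must be in the +3 oxidation state. Manganese is a group-7 element; Mn(III) is therefore d⁴. Bromide is a weak-field ligand for a first-row metal, so the complex is high-spin. The t₂g³e_g¹ (high-spin) configuration has an unevenly filled e_g set; the Jahn–Teller theorem predicts a tetragonal distortion (typically axial elongation) to lift the degeneracy.
[Mn(OH)₆]⁴−: Each hydroxide is −1; balancing the −4 overall charge requires Mn(II). Manganese is a group-7 element; Mn(II) is therefore d⁵. Hydroxide is a weak-field ligand for a first-row metal, so the complex is high-spin. The d⁵ configuration leaves the e_g set evenly filled (or empty) — no strong Jahn–Teller driving force.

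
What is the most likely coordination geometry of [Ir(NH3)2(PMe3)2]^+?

Summing ligand charges against the +1 overall charge gives an oxidation state of +1 for iridium.
Ir sits in group 9, so the d-electron count is 9 − 1 = 8.
With 4 monodentate ligands the coordination number is 4.
A 5d d⁸ ion has a large crystal-field splitting; square planar leaves the high-energy d_{x²−y²} orbital empty and maximises CFSE.

square planar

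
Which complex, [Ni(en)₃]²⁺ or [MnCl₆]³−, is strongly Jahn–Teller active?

[MnCl₆]³−

[Ni(en)₃]²⁺: Ligand charges: ethylenediamine is neutral. With an overall charge of +2 the nickel centre must be in the +2 oxidation state. Group 10 minus oxidation state 2 gives a d⁸ configuration. The d⁸ configuration leaves the e_g set evenly filled (or empty) — no strong Jahn–Teller driving force.
[MnCl₆]³−: Summing ligand charges against the −3 overall charge gives an oxidation state of +3 for manganese. Manganese is a group-7 element; Mn(III) is therefore d⁴. Chloride is a weak-field ligand for a first-row metal, so the complex is high-spin. The t₂g³e_g¹ (high-spin) configuration has an unevenly filled e_g set; the Jahn–Teller theorem predicts a tetragonal distortion (typically axial elongation) to lift the degeneracy.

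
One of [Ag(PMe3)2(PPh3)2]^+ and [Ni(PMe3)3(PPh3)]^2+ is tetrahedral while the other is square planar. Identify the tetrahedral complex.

[Ag(PMe3)2(PPh3)2]^+

For [Ag(PMe3)2(PPh3)2]^+: Summing ligand charges against the +1 overall charge gives an oxidation state of +1 for silver. Ag sits in group 11, so the d-electron count is 11 − 1 = 10. A d¹⁰ ion has no crystal-field stabilisation preference between square planar and tetrahedral, so four ligands adopt the sterically favoured tetrahedral geometry. → tetrahedral.
For [Ni(PMe3)3(PPh3)]^2+: Trimethylphosphine is neutral; triphenylphosphine is neutral; balancing the +2 overall charge requires Ni(II). Ni sits in group 10, so the d-electron count is 10 − 2 = 8. Trimethylphosphine and triphenylphosphine are strong-field ligands (high in the spectrochemical series). A 3d d⁸ ion with strong-field ligands gains enough CFSE to favour square planar over tetrahedral. → square planar.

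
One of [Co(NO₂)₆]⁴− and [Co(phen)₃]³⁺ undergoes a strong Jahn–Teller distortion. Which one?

[Co(NO₂)₆]⁴−: Summing ligand charges against the −4 overall charge gives an oxidation state of +2 for cobalt. Cobalt is a group-9 element; Co(II) is therefore d⁷. Nitro (N-bound nitrite) is a strong-field ligand (high in the spectrochemical series) for a first-row metal, so the complex is low-spin. The t₂g⁶e_g¹ (low-spin) configuration has an unevenly filled e_g set; the Jahn–Teller theorem predicts a tetragonal distortion (typically axial elongation) to lift the degeneracy.
[Co(phen)₃]³⁺: Summing ligand charges against the +3 overall charge gives an oxidation state of +3 for cobalt. Group 9 minus oxidation state 3 gives a d⁶ configuration. Co(III) has an exceptionally large octahedral splitting and is low-spin with essentially every ligand except fluoride. The d⁶ configuration leaves the e_g set evenly filled (or empty) — no strong Jahn–Teller driving force.

[Co(NO₂)₆]⁴−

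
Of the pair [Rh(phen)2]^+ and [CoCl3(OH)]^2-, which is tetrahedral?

[CoCl3(OH)]^2-

For [Rh(phen)2]^+: Ligand charges: 1,10-phenanthroline is neutral. With an overall charge of +1 the rhodium centre must be in the +1 oxidation state. Group 9 minus oxidation state 1 gives a d⁸ configuration. A 4d d⁸ ion has a large crystal-field splitting; square planar leaves the high-energy d_{x²−y²} orbital empty and maximises CFSE. → square planar.
For [CoCl3(OH)]^2-: Summing ligand charges against the −2 overall charge gives an oxidation state of +2 for cobalt. Group 9 minus oxidation state 2 gives a d⁷ configuration. For a high-spin 3d d⁷ ion with weak-field ligands the small Δₜ gives little square-planar CFSE advantage, so four ligands adopt the sterically favoured tetrahedral geometry. → tetrahedral.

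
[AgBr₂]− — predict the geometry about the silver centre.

linear

Each bromide is −1; balancing the −1 overall charge requires Ag(I).
Silver is a group-11 element; Ag(I) is therefore d¹⁰.
With 2 monodentate ligands the coordination number is 2.
A d¹⁰ ion with only two ligands adopts a linear arrangement (sp hybridisation; no CFSE preference).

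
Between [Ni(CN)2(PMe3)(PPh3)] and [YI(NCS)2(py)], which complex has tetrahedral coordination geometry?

[YI(NCS)2(py)]

For [Ni(CN)2(PMe3)(PPh3)]: Ligand charges: each cyanide is −1; trimethylphosphine is neutral; triphenylphosphine is neutral. With an overall charge of 0 the nickel centre must be in the +2 oxidation state. Group 10 minus oxidation state 2 gives a d⁸ configuration. Cyanide, trimethylphosphine, and triphenylphosphine are strong-field ligands (high in the spectrochemical series). A 3d d⁸ ion with strong-field ligands gains enough CFSE to favour square planar over tetrahedral. → square planar.
For [YI(NCS)2(py)]: Each iodide is −1; each isothiocyanate is −1; pyridine is neutral; balancing the 0 overall charge requires Y(III). Group 3 minus oxidation state 3 gives a d⁰ configuration. A d⁰ ion has no crystal-field stabilisation preference between square planar and tetrahedral, so four ligands adopt the sterically favoured tetrahedral geometry. → tetrahedral.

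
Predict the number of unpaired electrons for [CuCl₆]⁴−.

1

Ligand charges: each chloride is −1. With an overall charge of −4 the copper centre must be in the +2 oxidation state.
Group 11 minus oxidation state 2 gives a d⁹ configuration.
In an octahedral field the d⁹ configuration is t₂g⁶e_g³ (only one arrangement possible), giving 1 unpaired electron.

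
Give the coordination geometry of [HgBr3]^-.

trigonal planar

Ligand charges: each bromide is −1. With an overall charge of −1 the mercury centre must be in the +2 oxidation state.
Hg sits in group 12, so the d-electron count is 12 − 2 = 10.
Coordination number: 3.
Three ligands around a d¹⁰ centre minimise repulsion in a trigonal-planar arrangement.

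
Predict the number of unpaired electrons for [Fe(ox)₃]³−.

5 unpaired electrons

Summing ligand charges against the −3 overall charge gives an oxidation state of +3 for iron.
Group 8 minus oxidation state 3 gives a d⁵ configuration.
Counting donor atoms: 3×oxalate (bidentate) → 6 donors. Coordination number = 6.
The spin state decides the count: Oxalate is a weak-field ligand for a first-row metal, so the complex is high-spin.
An octahedral high-spin d⁵ ion is t₂g³e_g², giving 5 unpaired electrons.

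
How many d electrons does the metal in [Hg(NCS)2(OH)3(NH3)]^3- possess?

d10

Each isothiocyanate is −1; each hydroxide is −1; ammonia is neutral; balancing the −3 overall charge requires Hg(II).
Group 12 minus oxidation state 2 gives a d¹⁰ configuration.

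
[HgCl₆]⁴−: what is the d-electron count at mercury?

d10

Ligand charges: each chloride is −1. With an overall charge of −4 the mercury centre must be in the +2 oxidation state.
Hg sits in group 12, so the d-electron count is 12 − 2 = 10.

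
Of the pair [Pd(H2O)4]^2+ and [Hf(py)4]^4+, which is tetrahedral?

For [Pd(H2O)4]^2+: Summing ligand charges against the +2 overall charge gives an oxidation state of +2 for palladium. Palladium is a group-10 element; Pd(II) is therefore d⁸. A 4d d⁸ ion has a large crystal-field splitting; square planar leaves the high-energy d_{x²−y²} orbital empty and maximises CFSE. → square planar.
For [Hf(py)4]^4+: Summing ligand charges against the +4 overall charge gives an oxidation state of +4 for hafnium. Hf sits in group 4, so the d-electron count is 4 − 4 = 0. A d⁰ ion has no crystal-field stabilisation preference between square planar and tetrahedral, so four ligands adopt the sterically favoured tetrahedral geometry. → tetrahedral.

[Hf(py)4]^4+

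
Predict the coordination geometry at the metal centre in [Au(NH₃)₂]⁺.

Summing ligand charges against the +1 overall charge gives an oxidation state of +1 for gold.
Gold is a group-11 element; Au(I) is therefore d¹⁰.
Coordination number: 2.
A d¹⁰ ion with only two ligands adopts a linear arrangement (sp hybridisation; no CFSE preference).

linear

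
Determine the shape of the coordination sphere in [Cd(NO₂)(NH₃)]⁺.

Ligand charges: each nitro (N-bound nitrite) is −1; ammonia is neutral. With an overall charge of +1 the cadmium centre must be in the +2 oxidation state.
Group 12 minus oxidation state 2 gives a d¹⁰ configuration.
Coordination number: 2.
A d¹⁰ ion with only two ligands adopts a linear arrangement (sp hybridisation; no CFSE preference).

linear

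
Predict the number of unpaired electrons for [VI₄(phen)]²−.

3 unpaired electrons

Each iodide is −1; 1,10-phenanthroline is neutral; balancing the −2 overall charge requires V(II).
Vanadium is a group-5 element; V(II) is therefore d³.
Counting donor atoms: 4×iodide (monodentate) → 4 donors; 1×1,10-phenanthroline (bidentate) → 2 donors. Coordination number = 6.
In an octahedral field the d³ configuration is t₂g³e_g⁰ (only one arrangement possible), giving 3 unpaired electrons.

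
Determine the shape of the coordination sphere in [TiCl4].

Each chloride is −1; balancing the 0 overall charge requires Ti(IV).
Titanium is a group-4 element; Ti(IV) is therefore d⁰.
With 4 monodentate ligands the coordination number is 4.
A d⁰ ion has no crystal-field stabilisation preference between square planar and tetrahedral, so four ligands adopt the sterically favoured tetrahedral geometry.

tetrahedral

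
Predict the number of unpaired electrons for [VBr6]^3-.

2

Ligand charges: each bromide is −1. With an overall charge of −3 the vanadium centre must be in the +3 oxidation state.
V sits in group 5, so the d-electron count is 5 − 3 = 2.
In an octahedral field the d² configuration is t₂g²e_g⁰ (only one arrangement possible), giving 2 unpaired electrons.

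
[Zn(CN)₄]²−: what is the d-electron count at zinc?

d¹⁰

Each cyanide is −1; balancing the −2 overall charge requires Zn(II).
Group 12 minus oxidation state 2 gives a d¹⁰ configuration.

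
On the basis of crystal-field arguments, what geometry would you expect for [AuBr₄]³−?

tetrahedral

Ligand charges: each bromide is −1. With an overall charge of −3 the gold centre must be in the +1 oxidation state.
Au sits in group 11, so the d-electron count is 11 − 1 = 10.
With 4 monodentate ligands the coordination number is 4.
A d¹⁰ ion has no crystal-field stabilisation preference between square planar and tetrahedral, so four ligands adopt the sterically favoured tetrahedral geometry.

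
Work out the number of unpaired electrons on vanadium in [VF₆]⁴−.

3 unpaired electrons

Summing ligand charges against the −4 overall charge gives an oxidation state of +2 for vanadium.
Vanadium is a group-5 element; V(II) is therefore d³.
In an octahedral field the d³ configuration is t₂g³e_g⁰ (only one arrangement possible), giving 3 unpaired electrons.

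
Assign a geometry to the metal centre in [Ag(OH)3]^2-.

Summing ligand charges against the −2 overall charge gives an oxidation state of +1 for silver.
Silver is a group-11 element; Ag(I) is therefore d¹⁰.
Coordination number: 3.
Three ligands around a d¹⁰ centre minimise repulsion in a trigonal-planar arrangement.

trigonal planar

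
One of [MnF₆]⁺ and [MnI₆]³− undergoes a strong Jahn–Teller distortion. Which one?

[MnF₆]⁺: Ligand charges: each fluoride is −1. With an overall charge of +1 the manganese centre must be in the +7 oxidation state. Manganese is a group-7 element; Mn(VII) is therefore d⁰. The d⁰ configuration leaves the e_g set evenly filled (or empty) — no strong Jahn–Teller driving force.
[MnI₆]³−: Each iodide is −1; balancing the −3 overall charge requires Mn(III). Mn sits in group 7, so the d-electron count is 7 − 3 = 4. Iodide is a weak-field ligand for a first-row metal, so the complex is high-spin. The t₂g³e_g¹ (high-spin) configuration has an unevenly filled e_g set; the Jahn–Teller theorem predicts a tetragonal distortion (typically axial elongation) to lift the degeneracy.

[MnI₆]³−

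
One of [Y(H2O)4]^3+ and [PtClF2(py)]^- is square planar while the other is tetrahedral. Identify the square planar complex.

[PtClF2(py)]^-

For [Y(H2O)4]^3+: Summing ligand charges against the +3 overall charge gives an oxidation state of +3 for yttrium. Yttrium is a group-3 element; Y(III) is therefore d⁰. A d⁰ ion has no crystal-field stabilisation preference between square planar and tetrahedral, so four ligands adopt the sterically favoured tetrahedral geometry. → tetrahedral.
For [PtClF2(py)]^-: Each chloride is −1; each fluoride is −1; pyridine is neutral; balancing the −1 overall charge requires Pt(II). Platinum is a group-10 element; Pt(II) is therefore d⁸. A 5d d⁸ ion has a large crystal-field splitting; square planar leaves the high-energy d_{x²−y²} orbital empty and maximises CFSE. → square planar.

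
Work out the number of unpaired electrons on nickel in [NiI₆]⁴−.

Ligand charges: each iodide is −1. With an overall charge of −4 the nickel centre must be in the +2 oxidation state.
Nickel is a group-10 element; Ni(II) is therefore d⁸.
In an octahedral field the d⁸ configuration is t₂g⁶e_g² (only one arrangement possible), giving 2 unpaired electrons.

2 unpaired electrons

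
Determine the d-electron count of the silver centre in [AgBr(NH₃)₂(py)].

Summing ligand charges against the 0 overall charge gives an oxidation state of +1 for silver.
Group 11 minus oxidation state 1 gives a d¹⁰ configuration.

d10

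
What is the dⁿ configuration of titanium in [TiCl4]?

d0

Each chloride is −1; balancing the 0 overall charge requires Ti(IV).
Ti sits in group 4, so the d-electron count is 4 − 4 = 0.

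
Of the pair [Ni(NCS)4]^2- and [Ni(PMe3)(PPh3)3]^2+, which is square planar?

For [Ni(NCS)4]^2-: Summing ligand charges against the −2 overall charge gives an oxidation state of +2 for nickel. Nickel is a group-10 element; Ni(II) is therefore d⁸. Isothiocyanate is a weak-field ligand. With weak-field ligands the CFSE gain from square planar is small, so a 3d d⁸ ion takes the sterically preferred tetrahedral geometry. → tetrahedral.
For [Ni(PMe3)(PPh3)3]^2+: Trimethylphosphine is neutral; triphenylphosphine is neutral; balancing the +2 overall charge requires Ni(II). Group 10 minus oxidation state 2 gives a d⁸ configuration. Trimethylphosphine and triphenylphosphine are strong-field ligands (high in the spectrochemical series). A 3d d⁸ ion with strong-field ligands gains enough CFSE to favour square planar over tetrahedral. → square planar.

[Ni(PMe3)(PPh3)3]^2+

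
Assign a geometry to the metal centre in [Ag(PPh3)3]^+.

Ligand charges: triphenylphosphine is neutral. With an overall charge of +1 the silver centre must be in the +1 oxidation state.
Ag sits in group 11, so the d-electron count is 11 − 1 = 10.
Coordination number: 3.
Three ligands around a d¹⁰ centre minimise repulsion in a trigonal-planar arrangement.

trigonal planar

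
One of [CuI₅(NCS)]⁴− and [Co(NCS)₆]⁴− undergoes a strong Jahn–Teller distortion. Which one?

[CuI₅(NCS)]⁴−

[CuI₅(NCS)]⁴−: Ligand charges: each iodide is −1; each isothiocyanate is −1. With an overall charge of −4 the copper centre must be in the +2 oxidation state. Copper is a group-11 element; Cu(II) is therefore d⁹. The t₂g⁶e_g³ configuration has an unevenly filled e_g set; the Jahn–Teller theorem predicts a tetragonal distortion (typically axial elongation) to lift the degeneracy.
[Co(NCS)₆]⁴−: Each isothiocyanate is −1; balancing the −4 overall charge requires Co(II). Group 9 minus oxidation state 2 gives a d⁷ configuration. Isothiocyanate is a weak-field ligand for a first-row metal, so the complex is high-spin. The d⁷ configuration leaves the e_g set evenly filled (or empty) — no strong Jahn–Teller driving force.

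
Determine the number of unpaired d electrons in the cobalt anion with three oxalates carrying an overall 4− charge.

Each oxalate is −2; balancing the −4 overall charge requires Co(II).
Co sits in group 9, so the d-electron count is 9 − 2 = 7.
Counting donor atoms: 3×oxalate (bidentate) → 6 donors. Coordination number = 6.
The spin state decides the count: Oxalate is a weak-field ligand for a first-row metal, so the complex is high-spin.
An octahedral high-spin d⁷ ion is t₂g⁵e_g², giving 3 unpaired electrons.

3 unpaired electrons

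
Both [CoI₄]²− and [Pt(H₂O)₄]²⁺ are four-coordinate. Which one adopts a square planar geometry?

[Pt(H₂O)₄]²⁺

For [CoI₄]²−: Each iodide is −1; balancing the −2 overall charge requires Co(II). Co sits in group 9, so the d-electron count is 9 − 2 = 7. For a high-spin 3d d⁷ ion with weak-field ligands the small Δₜ gives little square-planar CFSE advantage, so four ligands adopt the sterically favoured tetrahedral geometry. → tetrahedral.
For [Pt(H₂O)₄]²⁺: Summing ligand charges against the +2 overall charge gives an oxidation state of +2 for platinum. Pt sits in group 10, so the d-electron count is 10 − 2 = 8. A 5d d⁸ ion has a large crystal-field splitting; square planar leaves the high-energy d_{x²−y²} orbital empty and maximises CFSE. → square planar.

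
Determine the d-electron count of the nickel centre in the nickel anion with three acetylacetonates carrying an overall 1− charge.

d⁸

Each acetylacetonate is −1; balancing the −1 overall charge requires Ni(II).
Group 10 minus oxidation state 2 gives a d⁸ configuration.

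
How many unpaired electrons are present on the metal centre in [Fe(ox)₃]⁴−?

Each oxalate is −2; balancing the −4 overall charge requires Fe(II).
Fe sits in group 8, so the d-electron count is 8 − 2 = 6.
Counting donor atoms: 3×oxalate (bidentate) → 6 donors. Coordination number = 6.
The spin state decides the count: Oxalate is a weak-field ligand for a first-row metal, so the complex is high-spin.
An octahedral high-spin d⁶ ion is t₂g⁴e_g², giving 4 unpaired electrons.

4 unpaired electrons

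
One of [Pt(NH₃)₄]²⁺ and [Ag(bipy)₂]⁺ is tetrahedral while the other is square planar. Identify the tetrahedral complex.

For [Pt(NH₃)₄]²⁺: Ammonia is neutral; balancing the +2 overall charge requires Pt(II). Pt sits in group 10, so the d-electron count is 10 − 2 = 8. A 5d d⁸ ion has a large crystal-field splitting; square planar leaves the high-energy d_{x²−y²} orbital empty and maximises CFSE. → square planar.
For [Ag(bipy)₂]⁺: 2,2′-bipyridine is neutral; balancing the +1 overall charge requires Ag(I). Group 11 minus oxidation state 1 gives a d¹⁰ configuration. A d¹⁰ ion has no crystal-field stabilisation preference between square planar and tetrahedral, so four ligands adopt the sterically favoured tetrahedral geometry. → tetrahedral.

[Ag(bipy)₂]⁺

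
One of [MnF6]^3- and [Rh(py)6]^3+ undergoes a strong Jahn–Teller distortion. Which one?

[MnF6]^3-

[MnF6]^3-: Ligand charges: each fluoride is −1. With an overall charge of −3 the manganese centre must be in the +3 oxidation state. Mn sits in group 7, so the d-electron count is 7 − 3 = 4. Fluoride is a weak-field ligand for a first-row metal, so the complex is high-spin. The t₂g³e_g¹ (high-spin) configuration has an unevenly filled e_g set; the Jahn–Teller theorem predicts a tetragonal distortion (typically axial elongation) to lift the degeneracy.
[Rh(py)6]^3+: Pyridine is neutral; balancing the +3 overall charge requires Rh(III). Rhodium is a group-9 element; Rh(III) is therefore d⁶. A 4d ion has a large Δₒ and is invariably low-spin. The d⁶ configuration leaves the e_g set evenly filled (or empty) — no strong Jahn–Teller driving force.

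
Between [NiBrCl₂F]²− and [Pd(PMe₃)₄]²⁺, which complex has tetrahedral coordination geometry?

For [NiBrCl₂F]²−: Summing ligand charges against the −2 overall charge gives an oxidation state of +2 for nickel. Group 10 minus oxidation state 2 gives a d⁸ configuration. Bromide, chloride, and fluoride are weak-field ligands. With weak-field ligands the CFSE gain from square planar is small, so a 3d d⁸ ion takes the sterically preferred tetrahedral geometry. → tetrahedral.
For [Pd(PMe₃)₄]²⁺: Ligand charges: trimethylphosphine is neutral. With an overall charge of +2 the palladium centre must be in the +2 oxidation state. Group 10 minus oxidation state 2 gives a d⁸ configuration. A 4d d⁸ ion has a large crystal-field splitting; square planar leaves the high-energy d_{x²−y²} orbital empty and maximises CFSE. → square planar.

[NiBrCl₂F]²−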